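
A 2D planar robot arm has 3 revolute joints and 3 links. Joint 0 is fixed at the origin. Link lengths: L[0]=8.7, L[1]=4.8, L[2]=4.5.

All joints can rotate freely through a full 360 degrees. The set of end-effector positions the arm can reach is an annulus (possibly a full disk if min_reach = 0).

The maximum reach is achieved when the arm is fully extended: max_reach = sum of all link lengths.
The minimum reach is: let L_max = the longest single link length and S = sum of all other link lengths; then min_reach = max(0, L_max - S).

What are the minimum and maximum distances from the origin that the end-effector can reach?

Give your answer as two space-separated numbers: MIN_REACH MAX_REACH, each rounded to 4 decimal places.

Link lengths: [8.7, 4.8, 4.5]
max_reach = 8.7 + 4.8 + 4.5 = 18
L_max = max([8.7, 4.8, 4.5]) = 8.7
S (sum of others) = 18 - 8.7 = 9.3
min_reach = max(0, 8.7 - 9.3) = max(0, -0.6) = 0

Answer: 0.0000 18.0000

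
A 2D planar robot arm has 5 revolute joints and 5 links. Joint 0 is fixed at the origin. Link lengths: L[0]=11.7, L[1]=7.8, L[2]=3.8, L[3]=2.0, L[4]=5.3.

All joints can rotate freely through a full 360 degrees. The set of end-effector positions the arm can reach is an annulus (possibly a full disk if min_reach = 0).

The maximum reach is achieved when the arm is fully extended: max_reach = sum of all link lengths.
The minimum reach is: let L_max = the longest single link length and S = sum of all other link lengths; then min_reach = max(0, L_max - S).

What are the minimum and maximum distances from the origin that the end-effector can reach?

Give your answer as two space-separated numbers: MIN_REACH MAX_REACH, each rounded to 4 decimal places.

Link lengths: [11.7, 7.8, 3.8, 2.0, 5.3]
max_reach = 11.7 + 7.8 + 3.8 + 2 + 5.3 = 30.6
L_max = max([11.7, 7.8, 3.8, 2.0, 5.3]) = 11.7
S (sum of others) = 30.6 - 11.7 = 18.9
min_reach = max(0, 11.7 - 18.9) = max(0, -7.2) = 0

Answer: 0.0000 30.6000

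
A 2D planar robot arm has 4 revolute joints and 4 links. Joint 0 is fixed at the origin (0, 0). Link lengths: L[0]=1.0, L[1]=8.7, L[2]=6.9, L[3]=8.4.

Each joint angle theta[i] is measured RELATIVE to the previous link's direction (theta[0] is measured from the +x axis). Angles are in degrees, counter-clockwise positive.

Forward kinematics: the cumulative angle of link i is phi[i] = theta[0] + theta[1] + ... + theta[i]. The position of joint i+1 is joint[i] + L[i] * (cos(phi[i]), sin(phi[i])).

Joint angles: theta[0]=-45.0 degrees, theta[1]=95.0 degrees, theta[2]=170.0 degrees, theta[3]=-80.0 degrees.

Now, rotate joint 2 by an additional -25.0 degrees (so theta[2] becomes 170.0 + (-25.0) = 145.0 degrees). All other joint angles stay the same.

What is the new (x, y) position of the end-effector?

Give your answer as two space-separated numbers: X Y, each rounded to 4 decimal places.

Answer: -3.9155 11.7846

Derivation:
joint[0] = (0.0000, 0.0000)  (base)
link 0: phi[0] = -45 = -45 deg
  cos(-45 deg) = 0.7071, sin(-45 deg) = -0.7071
  joint[1] = (0.0000, 0.0000) + 1 * (0.7071, -0.7071) = (0.0000 + 0.7071, 0.0000 + -0.7071) = (0.7071, -0.7071)
link 1: phi[1] = -45 + 95 = 50 deg
  cos(50 deg) = 0.6428, sin(50 deg) = 0.7660
  joint[2] = (0.7071, -0.7071) + 8.7 * (0.6428, 0.7660) = (0.7071 + 5.5923, -0.7071 + 6.6646) = (6.2994, 5.9575)
link 2: phi[2] = -45 + 95 + 145 = 195 deg
  cos(195 deg) = -0.9659, sin(195 deg) = -0.2588
  joint[3] = (6.2994, 5.9575) + 6.9 * (-0.9659, -0.2588) = (6.2994 + -6.6649, 5.9575 + -1.7859) = (-0.3655, 4.1716)
link 3: phi[3] = -45 + 95 + 145 + -80 = 115 deg
  cos(115 deg) = -0.4226, sin(115 deg) = 0.9063
  joint[4] = (-0.3655, 4.1716) + 8.4 * (-0.4226, 0.9063) = (-0.3655 + -3.5500, 4.1716 + 7.6130) = (-3.9155, 11.7846)
End effector: (-3.9155, 11.7846)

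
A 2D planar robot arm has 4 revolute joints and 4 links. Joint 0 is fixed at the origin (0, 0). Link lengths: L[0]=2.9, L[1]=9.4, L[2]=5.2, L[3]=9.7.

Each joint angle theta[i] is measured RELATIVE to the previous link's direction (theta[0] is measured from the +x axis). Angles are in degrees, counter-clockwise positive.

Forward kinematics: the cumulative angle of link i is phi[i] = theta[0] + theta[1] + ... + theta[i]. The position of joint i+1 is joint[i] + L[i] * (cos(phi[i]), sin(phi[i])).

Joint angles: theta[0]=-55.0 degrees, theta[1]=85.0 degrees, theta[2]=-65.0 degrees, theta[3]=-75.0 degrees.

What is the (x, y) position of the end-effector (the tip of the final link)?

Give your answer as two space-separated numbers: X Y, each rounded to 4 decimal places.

joint[0] = (0.0000, 0.0000)  (base)
link 0: phi[0] = -55 = -55 deg
  cos(-55 deg) = 0.5736, sin(-55 deg) = -0.8192
  joint[1] = (0.0000, 0.0000) + 2.9 * (0.5736, -0.8192) = (0.0000 + 1.6634, 0.0000 + -2.3755) = (1.6634, -2.3755)
link 1: phi[1] = -55 + 85 = 30 deg
  cos(30 deg) = 0.8660, sin(30 deg) = 0.5000
  joint[2] = (1.6634, -2.3755) + 9.4 * (0.8660, 0.5000) = (1.6634 + 8.1406, -2.3755 + 4.7000) = (9.8040, 2.3245)
link 2: phi[2] = -55 + 85 + -65 = -35 deg
  cos(-35 deg) = 0.8192, sin(-35 deg) = -0.5736
  joint[3] = (9.8040, 2.3245) + 5.2 * (0.8192, -0.5736) = (9.8040 + 4.2596, 2.3245 + -2.9826) = (14.0636, -0.6581)
link 3: phi[3] = -55 + 85 + -65 + -75 = -110 deg
  cos(-110 deg) = -0.3420, sin(-110 deg) = -0.9397
  joint[4] = (14.0636, -0.6581) + 9.7 * (-0.3420, -0.9397) = (14.0636 + -3.3176, -0.6581 + -9.1150) = (10.7460, -9.7732)
End effector: (10.7460, -9.7732)

Answer: 10.7460 -9.7732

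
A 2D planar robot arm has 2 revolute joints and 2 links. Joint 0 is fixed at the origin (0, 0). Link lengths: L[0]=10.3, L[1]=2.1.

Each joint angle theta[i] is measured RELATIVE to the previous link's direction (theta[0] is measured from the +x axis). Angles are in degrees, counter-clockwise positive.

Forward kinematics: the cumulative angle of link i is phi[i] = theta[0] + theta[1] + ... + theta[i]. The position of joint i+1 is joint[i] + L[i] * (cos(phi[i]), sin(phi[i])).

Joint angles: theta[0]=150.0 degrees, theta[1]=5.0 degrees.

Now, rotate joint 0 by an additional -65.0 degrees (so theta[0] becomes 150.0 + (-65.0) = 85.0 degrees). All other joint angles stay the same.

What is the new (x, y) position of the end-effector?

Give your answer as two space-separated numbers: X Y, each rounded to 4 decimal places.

joint[0] = (0.0000, 0.0000)  (base)
link 0: phi[0] = 85 = 85 deg
  cos(85 deg) = 0.0872, sin(85 deg) = 0.9962
  joint[1] = (0.0000, 0.0000) + 10.3 * (0.0872, 0.9962) = (0.0000 + 0.8977, 0.0000 + 10.2608) = (0.8977, 10.2608)
link 1: phi[1] = 85 + 5 = 90 deg
  cos(90 deg) = 0.0000, sin(90 deg) = 1.0000
  joint[2] = (0.8977, 10.2608) + 2.1 * (0.0000, 1.0000) = (0.8977 + 0.0000, 10.2608 + 2.1000) = (0.8977, 12.3608)
End effector: (0.8977, 12.3608)

Answer: 0.8977 12.3608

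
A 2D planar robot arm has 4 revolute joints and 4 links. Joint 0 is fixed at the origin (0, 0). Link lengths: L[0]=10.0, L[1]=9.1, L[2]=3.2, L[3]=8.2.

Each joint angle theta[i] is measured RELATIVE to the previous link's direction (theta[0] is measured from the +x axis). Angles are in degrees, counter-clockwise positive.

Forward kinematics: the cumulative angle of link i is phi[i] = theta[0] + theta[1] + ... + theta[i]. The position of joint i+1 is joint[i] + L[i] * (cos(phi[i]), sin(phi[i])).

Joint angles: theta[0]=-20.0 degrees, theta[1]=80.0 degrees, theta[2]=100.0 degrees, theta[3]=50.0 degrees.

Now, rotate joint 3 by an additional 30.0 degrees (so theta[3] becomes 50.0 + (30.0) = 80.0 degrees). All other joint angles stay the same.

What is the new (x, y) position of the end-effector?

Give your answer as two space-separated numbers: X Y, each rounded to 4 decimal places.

joint[0] = (0.0000, 0.0000)  (base)
link 0: phi[0] = -20 = -20 deg
  cos(-20 deg) = 0.9397, sin(-20 deg) = -0.3420
  joint[1] = (0.0000, 0.0000) + 10 * (0.9397, -0.3420) = (0.0000 + 9.3969, 0.0000 + -3.4202) = (9.3969, -3.4202)
link 1: phi[1] = -20 + 80 = 60 deg
  cos(60 deg) = 0.5000, sin(60 deg) = 0.8660
  joint[2] = (9.3969, -3.4202) + 9.1 * (0.5000, 0.8660) = (9.3969 + 4.5500, -3.4202 + 7.8808) = (13.9469, 4.4606)
link 2: phi[2] = -20 + 80 + 100 = 160 deg
  cos(160 deg) = -0.9397, sin(160 deg) = 0.3420
  joint[3] = (13.9469, 4.4606) + 3.2 * (-0.9397, 0.3420) = (13.9469 + -3.0070, 4.4606 + 1.0945) = (10.9399, 5.5551)
link 3: phi[3] = -20 + 80 + 100 + 80 = 240 deg
  cos(240 deg) = -0.5000, sin(240 deg) = -0.8660
  joint[4] = (10.9399, 5.5551) + 8.2 * (-0.5000, -0.8660) = (10.9399 + -4.1000, 5.5551 + -7.1014) = (6.8399, -1.5463)
End effector: (6.8399, -1.5463)

Answer: 6.8399 -1.5463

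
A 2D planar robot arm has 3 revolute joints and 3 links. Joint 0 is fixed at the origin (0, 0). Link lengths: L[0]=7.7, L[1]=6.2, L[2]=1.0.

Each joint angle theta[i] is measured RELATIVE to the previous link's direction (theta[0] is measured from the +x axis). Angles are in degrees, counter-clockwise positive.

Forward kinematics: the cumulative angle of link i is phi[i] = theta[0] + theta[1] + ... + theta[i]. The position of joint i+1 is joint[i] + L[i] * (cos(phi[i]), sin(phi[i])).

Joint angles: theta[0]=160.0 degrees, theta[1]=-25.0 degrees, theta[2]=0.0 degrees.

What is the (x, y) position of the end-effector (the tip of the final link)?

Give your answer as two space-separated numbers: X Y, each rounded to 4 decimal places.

Answer: -12.3268 7.7247

Derivation:
joint[0] = (0.0000, 0.0000)  (base)
link 0: phi[0] = 160 = 160 deg
  cos(160 deg) = -0.9397, sin(160 deg) = 0.3420
  joint[1] = (0.0000, 0.0000) + 7.7 * (-0.9397, 0.3420) = (0.0000 + -7.2356, 0.0000 + 2.6336) = (-7.2356, 2.6336)
link 1: phi[1] = 160 + -25 = 135 deg
  cos(135 deg) = -0.7071, sin(135 deg) = 0.7071
  joint[2] = (-7.2356, 2.6336) + 6.2 * (-0.7071, 0.7071) = (-7.2356 + -4.3841, 2.6336 + 4.3841) = (-11.6197, 7.0176)
link 2: phi[2] = 160 + -25 + 0 = 135 deg
  cos(135 deg) = -0.7071, sin(135 deg) = 0.7071
  joint[3] = (-11.6197, 7.0176) + 1 * (-0.7071, 0.7071) = (-11.6197 + -0.7071, 7.0176 + 0.7071) = (-12.3268, 7.7247)
End effector: (-12.3268, 7.7247)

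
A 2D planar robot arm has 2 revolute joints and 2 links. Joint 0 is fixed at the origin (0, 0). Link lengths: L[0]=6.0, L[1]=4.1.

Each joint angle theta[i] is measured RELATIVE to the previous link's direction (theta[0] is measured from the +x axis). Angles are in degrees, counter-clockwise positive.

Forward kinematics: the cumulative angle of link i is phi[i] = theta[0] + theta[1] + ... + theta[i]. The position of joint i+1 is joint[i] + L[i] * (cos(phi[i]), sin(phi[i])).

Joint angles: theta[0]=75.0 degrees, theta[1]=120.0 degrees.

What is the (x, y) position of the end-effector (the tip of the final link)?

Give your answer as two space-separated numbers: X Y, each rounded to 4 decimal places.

Answer: -2.4074 4.7344

Derivation:
joint[0] = (0.0000, 0.0000)  (base)
link 0: phi[0] = 75 = 75 deg
  cos(75 deg) = 0.2588, sin(75 deg) = 0.9659
  joint[1] = (0.0000, 0.0000) + 6 * (0.2588, 0.9659) = (0.0000 + 1.5529, 0.0000 + 5.7956) = (1.5529, 5.7956)
link 1: phi[1] = 75 + 120 = 195 deg
  cos(195 deg) = -0.9659, sin(195 deg) = -0.2588
  joint[2] = (1.5529, 5.7956) + 4.1 * (-0.9659, -0.2588) = (1.5529 + -3.9603, 5.7956 + -1.0612) = (-2.4074, 4.7344)
End effector: (-2.4074, 4.7344)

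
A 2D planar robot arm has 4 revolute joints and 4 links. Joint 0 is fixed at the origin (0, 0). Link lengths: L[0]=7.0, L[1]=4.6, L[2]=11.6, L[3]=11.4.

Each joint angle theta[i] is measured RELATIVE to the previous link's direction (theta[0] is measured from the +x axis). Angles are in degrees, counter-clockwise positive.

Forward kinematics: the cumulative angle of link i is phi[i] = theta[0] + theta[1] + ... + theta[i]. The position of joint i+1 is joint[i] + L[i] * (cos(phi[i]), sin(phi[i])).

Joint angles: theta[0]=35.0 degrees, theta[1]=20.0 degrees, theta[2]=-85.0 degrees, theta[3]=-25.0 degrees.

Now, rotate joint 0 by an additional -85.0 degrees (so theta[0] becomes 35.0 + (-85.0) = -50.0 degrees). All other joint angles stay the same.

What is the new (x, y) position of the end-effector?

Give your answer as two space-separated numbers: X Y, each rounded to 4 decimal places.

joint[0] = (0.0000, 0.0000)  (base)
link 0: phi[0] = -50 = -50 deg
  cos(-50 deg) = 0.6428, sin(-50 deg) = -0.7660
  joint[1] = (0.0000, 0.0000) + 7 * (0.6428, -0.7660) = (0.0000 + 4.4995, 0.0000 + -5.3623) = (4.4995, -5.3623)
link 1: phi[1] = -50 + 20 = -30 deg
  cos(-30 deg) = 0.8660, sin(-30 deg) = -0.5000
  joint[2] = (4.4995, -5.3623) + 4.6 * (0.8660, -0.5000) = (4.4995 + 3.9837, -5.3623 + -2.3000) = (8.4832, -7.6623)
link 2: phi[2] = -50 + 20 + -85 = -115 deg
  cos(-115 deg) = -0.4226, sin(-115 deg) = -0.9063
  joint[3] = (8.4832, -7.6623) + 11.6 * (-0.4226, -0.9063) = (8.4832 + -4.9024, -7.6623 + -10.5132) = (3.5809, -18.1755)
link 3: phi[3] = -50 + 20 + -85 + -25 = -140 deg
  cos(-140 deg) = -0.7660, sin(-140 deg) = -0.6428
  joint[4] = (3.5809, -18.1755) + 11.4 * (-0.7660, -0.6428) = (3.5809 + -8.7329, -18.1755 + -7.3278) = (-5.1520, -25.5033)
End effector: (-5.1520, -25.5033)

Answer: -5.1520 -25.5033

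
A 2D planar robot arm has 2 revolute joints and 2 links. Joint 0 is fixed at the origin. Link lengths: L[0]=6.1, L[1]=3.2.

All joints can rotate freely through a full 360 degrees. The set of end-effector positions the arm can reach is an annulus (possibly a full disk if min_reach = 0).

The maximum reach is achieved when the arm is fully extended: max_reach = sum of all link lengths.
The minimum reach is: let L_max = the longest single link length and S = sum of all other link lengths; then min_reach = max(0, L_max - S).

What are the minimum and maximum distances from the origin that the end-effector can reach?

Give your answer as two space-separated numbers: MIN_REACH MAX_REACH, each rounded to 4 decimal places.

Answer: 2.9000 9.3000

Derivation:
Link lengths: [6.1, 3.2]
max_reach = 6.1 + 3.2 = 9.3
L_max = max([6.1, 3.2]) = 6.1
S (sum of others) = 9.3 - 6.1 = 3.2
min_reach = max(0, 6.1 - 3.2) = max(0, 2.9) = 2.9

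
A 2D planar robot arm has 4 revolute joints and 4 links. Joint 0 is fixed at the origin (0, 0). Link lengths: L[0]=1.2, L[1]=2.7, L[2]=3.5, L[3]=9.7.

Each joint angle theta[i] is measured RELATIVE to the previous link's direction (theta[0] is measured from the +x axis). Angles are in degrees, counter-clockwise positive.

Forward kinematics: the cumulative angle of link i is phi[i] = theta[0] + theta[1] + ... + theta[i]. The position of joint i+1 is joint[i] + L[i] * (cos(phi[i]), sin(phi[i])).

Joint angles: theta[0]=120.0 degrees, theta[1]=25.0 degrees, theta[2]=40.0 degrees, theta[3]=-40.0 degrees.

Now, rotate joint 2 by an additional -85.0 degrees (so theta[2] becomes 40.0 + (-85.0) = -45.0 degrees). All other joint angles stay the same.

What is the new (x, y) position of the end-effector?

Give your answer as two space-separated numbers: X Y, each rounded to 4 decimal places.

Answer: 1.4305 14.4352

Derivation:
joint[0] = (0.0000, 0.0000)  (base)
link 0: phi[0] = 120 = 120 deg
  cos(120 deg) = -0.5000, sin(120 deg) = 0.8660
  joint[1] = (0.0000, 0.0000) + 1.2 * (-0.5000, 0.8660) = (0.0000 + -0.6000, 0.0000 + 1.0392) = (-0.6000, 1.0392)
link 1: phi[1] = 120 + 25 = 145 deg
  cos(145 deg) = -0.8192, sin(145 deg) = 0.5736
  joint[2] = (-0.6000, 1.0392) + 2.7 * (-0.8192, 0.5736) = (-0.6000 + -2.2117, 1.0392 + 1.5487) = (-2.8117, 2.5879)
link 2: phi[2] = 120 + 25 + -45 = 100 deg
  cos(100 deg) = -0.1736, sin(100 deg) = 0.9848
  joint[3] = (-2.8117, 2.5879) + 3.5 * (-0.1736, 0.9848) = (-2.8117 + -0.6078, 2.5879 + 3.4468) = (-3.4195, 6.0347)
link 3: phi[3] = 120 + 25 + -45 + -40 = 60 deg
  cos(60 deg) = 0.5000, sin(60 deg) = 0.8660
  joint[4] = (-3.4195, 6.0347) + 9.7 * (0.5000, 0.8660) = (-3.4195 + 4.8500, 6.0347 + 8.4004) = (1.4305, 14.4352)
End effector: (1.4305, 14.4352)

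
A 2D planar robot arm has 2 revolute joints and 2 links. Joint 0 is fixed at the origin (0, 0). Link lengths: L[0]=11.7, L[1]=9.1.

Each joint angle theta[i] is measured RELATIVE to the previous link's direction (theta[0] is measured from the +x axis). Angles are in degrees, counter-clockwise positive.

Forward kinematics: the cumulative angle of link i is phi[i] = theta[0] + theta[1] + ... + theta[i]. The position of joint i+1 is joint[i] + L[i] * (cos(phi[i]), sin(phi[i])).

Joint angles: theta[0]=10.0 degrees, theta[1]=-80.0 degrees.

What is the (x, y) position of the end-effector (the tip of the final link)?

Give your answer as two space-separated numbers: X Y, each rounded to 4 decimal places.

Answer: 14.6346 -6.5195

Derivation:
joint[0] = (0.0000, 0.0000)  (base)
link 0: phi[0] = 10 = 10 deg
  cos(10 deg) = 0.9848, sin(10 deg) = 0.1736
  joint[1] = (0.0000, 0.0000) + 11.7 * (0.9848, 0.1736) = (0.0000 + 11.5223, 0.0000 + 2.0317) = (11.5223, 2.0317)
link 1: phi[1] = 10 + -80 = -70 deg
  cos(-70 deg) = 0.3420, sin(-70 deg) = -0.9397
  joint[2] = (11.5223, 2.0317) + 9.1 * (0.3420, -0.9397) = (11.5223 + 3.1124, 2.0317 + -8.5512) = (14.6346, -6.5195)
End effector: (14.6346, -6.5195)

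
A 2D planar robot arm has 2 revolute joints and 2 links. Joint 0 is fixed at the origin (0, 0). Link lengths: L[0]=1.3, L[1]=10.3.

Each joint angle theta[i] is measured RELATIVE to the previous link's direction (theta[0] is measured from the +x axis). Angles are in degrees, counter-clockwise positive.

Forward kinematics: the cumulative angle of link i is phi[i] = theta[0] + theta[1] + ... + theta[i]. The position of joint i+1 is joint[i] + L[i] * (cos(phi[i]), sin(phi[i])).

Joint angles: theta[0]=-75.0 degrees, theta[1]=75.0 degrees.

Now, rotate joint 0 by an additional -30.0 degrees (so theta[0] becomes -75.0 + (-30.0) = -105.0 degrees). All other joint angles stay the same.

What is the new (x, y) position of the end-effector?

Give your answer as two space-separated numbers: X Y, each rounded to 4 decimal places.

joint[0] = (0.0000, 0.0000)  (base)
link 0: phi[0] = -105 = -105 deg
  cos(-105 deg) = -0.2588, sin(-105 deg) = -0.9659
  joint[1] = (0.0000, 0.0000) + 1.3 * (-0.2588, -0.9659) = (0.0000 + -0.3365, 0.0000 + -1.2557) = (-0.3365, -1.2557)
link 1: phi[1] = -105 + 75 = -30 deg
  cos(-30 deg) = 0.8660, sin(-30 deg) = -0.5000
  joint[2] = (-0.3365, -1.2557) + 10.3 * (0.8660, -0.5000) = (-0.3365 + 8.9201, -1.2557 + -5.1500) = (8.5836, -6.4057)
End effector: (8.5836, -6.4057)

Answer: 8.5836 -6.4057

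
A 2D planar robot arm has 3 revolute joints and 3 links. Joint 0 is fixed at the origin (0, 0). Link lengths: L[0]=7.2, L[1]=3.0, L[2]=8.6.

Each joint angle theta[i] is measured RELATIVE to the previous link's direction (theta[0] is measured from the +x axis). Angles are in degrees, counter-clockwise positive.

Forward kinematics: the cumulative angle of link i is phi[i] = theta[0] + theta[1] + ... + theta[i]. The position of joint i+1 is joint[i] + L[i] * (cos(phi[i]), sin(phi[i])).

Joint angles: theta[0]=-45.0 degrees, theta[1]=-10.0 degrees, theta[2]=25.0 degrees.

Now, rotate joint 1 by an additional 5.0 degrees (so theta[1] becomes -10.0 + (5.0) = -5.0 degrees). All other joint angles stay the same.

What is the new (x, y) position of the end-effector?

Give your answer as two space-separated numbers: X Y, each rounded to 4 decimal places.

Answer: 14.8138 -11.0238

Derivation:
joint[0] = (0.0000, 0.0000)  (base)
link 0: phi[0] = -45 = -45 deg
  cos(-45 deg) = 0.7071, sin(-45 deg) = -0.7071
  joint[1] = (0.0000, 0.0000) + 7.2 * (0.7071, -0.7071) = (0.0000 + 5.0912, 0.0000 + -5.0912) = (5.0912, -5.0912)
link 1: phi[1] = -45 + -5 = -50 deg
  cos(-50 deg) = 0.6428, sin(-50 deg) = -0.7660
  joint[2] = (5.0912, -5.0912) + 3 * (0.6428, -0.7660) = (5.0912 + 1.9284, -5.0912 + -2.2981) = (7.0195, -7.3893)
link 2: phi[2] = -45 + -5 + 25 = -25 deg
  cos(-25 deg) = 0.9063, sin(-25 deg) = -0.4226
  joint[3] = (7.0195, -7.3893) + 8.6 * (0.9063, -0.4226) = (7.0195 + 7.7942, -7.3893 + -3.6345) = (14.8138, -11.0238)
End effector: (14.8138, -11.0238)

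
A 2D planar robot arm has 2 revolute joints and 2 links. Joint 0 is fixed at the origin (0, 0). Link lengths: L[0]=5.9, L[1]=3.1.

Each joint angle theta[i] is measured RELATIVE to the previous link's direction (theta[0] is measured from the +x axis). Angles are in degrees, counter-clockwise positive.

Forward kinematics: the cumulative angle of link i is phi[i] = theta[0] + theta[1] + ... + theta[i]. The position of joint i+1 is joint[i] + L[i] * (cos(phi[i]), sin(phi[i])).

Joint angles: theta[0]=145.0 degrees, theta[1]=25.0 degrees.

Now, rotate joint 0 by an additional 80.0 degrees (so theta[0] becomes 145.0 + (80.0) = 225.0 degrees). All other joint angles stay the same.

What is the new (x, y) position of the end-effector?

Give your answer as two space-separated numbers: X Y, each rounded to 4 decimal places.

Answer: -5.2322 -7.0850

Derivation:
joint[0] = (0.0000, 0.0000)  (base)
link 0: phi[0] = 225 = 225 deg
  cos(225 deg) = -0.7071, sin(225 deg) = -0.7071
  joint[1] = (0.0000, 0.0000) + 5.9 * (-0.7071, -0.7071) = (0.0000 + -4.1719, 0.0000 + -4.1719) = (-4.1719, -4.1719)
link 1: phi[1] = 225 + 25 = 250 deg
  cos(250 deg) = -0.3420, sin(250 deg) = -0.9397
  joint[2] = (-4.1719, -4.1719) + 3.1 * (-0.3420, -0.9397) = (-4.1719 + -1.0603, -4.1719 + -2.9130) = (-5.2322, -7.0850)
End effector: (-5.2322, -7.0850)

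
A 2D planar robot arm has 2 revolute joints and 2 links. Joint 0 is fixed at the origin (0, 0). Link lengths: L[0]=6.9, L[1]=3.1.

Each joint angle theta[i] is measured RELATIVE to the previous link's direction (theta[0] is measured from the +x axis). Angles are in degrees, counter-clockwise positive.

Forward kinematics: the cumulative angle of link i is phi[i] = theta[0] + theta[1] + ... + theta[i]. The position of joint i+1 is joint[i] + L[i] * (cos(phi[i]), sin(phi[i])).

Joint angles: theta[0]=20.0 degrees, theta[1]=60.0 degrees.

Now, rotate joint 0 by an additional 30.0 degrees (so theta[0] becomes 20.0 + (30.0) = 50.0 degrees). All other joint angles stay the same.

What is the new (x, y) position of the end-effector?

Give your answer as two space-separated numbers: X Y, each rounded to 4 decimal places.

Answer: 3.3750 8.1988

Derivation:
joint[0] = (0.0000, 0.0000)  (base)
link 0: phi[0] = 50 = 50 deg
  cos(50 deg) = 0.6428, sin(50 deg) = 0.7660
  joint[1] = (0.0000, 0.0000) + 6.9 * (0.6428, 0.7660) = (0.0000 + 4.4352, 0.0000 + 5.2857) = (4.4352, 5.2857)
link 1: phi[1] = 50 + 60 = 110 deg
  cos(110 deg) = -0.3420, sin(110 deg) = 0.9397
  joint[2] = (4.4352, 5.2857) + 3.1 * (-0.3420, 0.9397) = (4.4352 + -1.0603, 5.2857 + 2.9130) = (3.3750, 8.1988)
End effector: (3.3750, 8.1988)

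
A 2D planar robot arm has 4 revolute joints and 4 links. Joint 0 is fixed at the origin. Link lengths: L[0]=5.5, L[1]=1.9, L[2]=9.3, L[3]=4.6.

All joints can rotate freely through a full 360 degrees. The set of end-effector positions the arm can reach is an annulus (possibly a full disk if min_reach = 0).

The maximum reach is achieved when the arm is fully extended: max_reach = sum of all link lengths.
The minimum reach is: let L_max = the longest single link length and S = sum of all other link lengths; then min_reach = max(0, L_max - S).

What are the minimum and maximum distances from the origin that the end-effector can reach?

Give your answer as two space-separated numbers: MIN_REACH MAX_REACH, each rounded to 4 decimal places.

Answer: 0.0000 21.3000

Derivation:
Link lengths: [5.5, 1.9, 9.3, 4.6]
max_reach = 5.5 + 1.9 + 9.3 + 4.6 = 21.3
L_max = max([5.5, 1.9, 9.3, 4.6]) = 9.3
S (sum of others) = 21.3 - 9.3 = 12
min_reach = max(0, 9.3 - 12) = max(0, -2.7) = 0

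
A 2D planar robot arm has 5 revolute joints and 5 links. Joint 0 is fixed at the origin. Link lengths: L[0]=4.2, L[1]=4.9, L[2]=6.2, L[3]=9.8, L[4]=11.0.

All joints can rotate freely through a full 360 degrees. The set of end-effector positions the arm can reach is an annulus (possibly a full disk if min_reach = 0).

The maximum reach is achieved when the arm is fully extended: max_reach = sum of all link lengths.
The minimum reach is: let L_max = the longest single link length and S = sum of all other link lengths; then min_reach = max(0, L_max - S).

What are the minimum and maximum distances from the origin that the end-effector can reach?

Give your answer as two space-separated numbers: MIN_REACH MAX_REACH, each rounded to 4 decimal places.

Answer: 0.0000 36.1000

Derivation:
Link lengths: [4.2, 4.9, 6.2, 9.8, 11.0]
max_reach = 4.2 + 4.9 + 6.2 + 9.8 + 11 = 36.1
L_max = max([4.2, 4.9, 6.2, 9.8, 11.0]) = 11
S (sum of others) = 36.1 - 11 = 25.1
min_reach = max(0, 11 - 25.1) = max(0, -14.1) = 0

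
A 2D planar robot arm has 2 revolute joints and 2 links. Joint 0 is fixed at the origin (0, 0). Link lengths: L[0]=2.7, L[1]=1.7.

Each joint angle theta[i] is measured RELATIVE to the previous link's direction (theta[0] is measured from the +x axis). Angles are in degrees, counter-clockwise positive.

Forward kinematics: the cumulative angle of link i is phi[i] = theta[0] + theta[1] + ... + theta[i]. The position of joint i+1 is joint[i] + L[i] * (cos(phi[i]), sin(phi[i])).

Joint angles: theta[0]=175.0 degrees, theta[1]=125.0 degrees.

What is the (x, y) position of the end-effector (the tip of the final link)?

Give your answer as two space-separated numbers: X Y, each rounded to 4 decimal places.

joint[0] = (0.0000, 0.0000)  (base)
link 0: phi[0] = 175 = 175 deg
  cos(175 deg) = -0.9962, sin(175 deg) = 0.0872
  joint[1] = (0.0000, 0.0000) + 2.7 * (-0.9962, 0.0872) = (0.0000 + -2.6897, 0.0000 + 0.2353) = (-2.6897, 0.2353)
link 1: phi[1] = 175 + 125 = 300 deg
  cos(300 deg) = 0.5000, sin(300 deg) = -0.8660
  joint[2] = (-2.6897, 0.2353) + 1.7 * (0.5000, -0.8660) = (-2.6897 + 0.8500, 0.2353 + -1.4722) = (-1.8397, -1.2369)
End effector: (-1.8397, -1.2369)

Answer: -1.8397 -1.2369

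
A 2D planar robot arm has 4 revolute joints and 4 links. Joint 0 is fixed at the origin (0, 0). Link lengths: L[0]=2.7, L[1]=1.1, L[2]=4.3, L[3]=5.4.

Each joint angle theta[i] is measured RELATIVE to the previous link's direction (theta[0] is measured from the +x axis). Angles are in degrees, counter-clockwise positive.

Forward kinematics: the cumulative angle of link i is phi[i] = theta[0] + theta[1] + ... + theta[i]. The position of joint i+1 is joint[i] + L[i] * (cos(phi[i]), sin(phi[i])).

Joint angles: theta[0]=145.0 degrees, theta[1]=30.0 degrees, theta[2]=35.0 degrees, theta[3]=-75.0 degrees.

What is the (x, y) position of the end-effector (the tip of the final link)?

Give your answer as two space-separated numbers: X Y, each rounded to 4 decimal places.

joint[0] = (0.0000, 0.0000)  (base)
link 0: phi[0] = 145 = 145 deg
  cos(145 deg) = -0.8192, sin(145 deg) = 0.5736
  joint[1] = (0.0000, 0.0000) + 2.7 * (-0.8192, 0.5736) = (0.0000 + -2.2117, 0.0000 + 1.5487) = (-2.2117, 1.5487)
link 1: phi[1] = 145 + 30 = 175 deg
  cos(175 deg) = -0.9962, sin(175 deg) = 0.0872
  joint[2] = (-2.2117, 1.5487) + 1.1 * (-0.9962, 0.0872) = (-2.2117 + -1.0958, 1.5487 + 0.0959) = (-3.3075, 1.6445)
link 2: phi[2] = 145 + 30 + 35 = 210 deg
  cos(210 deg) = -0.8660, sin(210 deg) = -0.5000
  joint[3] = (-3.3075, 1.6445) + 4.3 * (-0.8660, -0.5000) = (-3.3075 + -3.7239, 1.6445 + -2.1500) = (-7.0314, -0.5055)
link 3: phi[3] = 145 + 30 + 35 + -75 = 135 deg
  cos(135 deg) = -0.7071, sin(135 deg) = 0.7071
  joint[4] = (-7.0314, -0.5055) + 5.4 * (-0.7071, 0.7071) = (-7.0314 + -3.8184, -0.5055 + 3.8184) = (-10.8498, 3.3129)
End effector: (-10.8498, 3.3129)

Answer: -10.8498 3.3129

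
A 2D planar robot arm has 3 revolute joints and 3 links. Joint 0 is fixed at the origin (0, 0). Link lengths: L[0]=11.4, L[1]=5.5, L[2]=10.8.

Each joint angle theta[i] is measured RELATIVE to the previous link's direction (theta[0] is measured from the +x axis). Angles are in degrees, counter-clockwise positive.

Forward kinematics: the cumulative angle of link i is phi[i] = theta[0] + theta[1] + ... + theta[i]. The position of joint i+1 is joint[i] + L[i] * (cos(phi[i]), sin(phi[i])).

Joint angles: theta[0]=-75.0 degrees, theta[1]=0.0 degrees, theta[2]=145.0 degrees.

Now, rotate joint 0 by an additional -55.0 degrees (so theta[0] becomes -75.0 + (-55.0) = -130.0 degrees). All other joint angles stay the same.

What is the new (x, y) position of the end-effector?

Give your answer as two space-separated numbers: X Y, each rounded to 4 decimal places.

joint[0] = (0.0000, 0.0000)  (base)
link 0: phi[0] = -130 = -130 deg
  cos(-130 deg) = -0.6428, sin(-130 deg) = -0.7660
  joint[1] = (0.0000, 0.0000) + 11.4 * (-0.6428, -0.7660) = (0.0000 + -7.3278, 0.0000 + -8.7329) = (-7.3278, -8.7329)
link 1: phi[1] = -130 + 0 = -130 deg
  cos(-130 deg) = -0.6428, sin(-130 deg) = -0.7660
  joint[2] = (-7.3278, -8.7329) + 5.5 * (-0.6428, -0.7660) = (-7.3278 + -3.5353, -8.7329 + -4.2132) = (-10.8631, -12.9462)
link 2: phi[2] = -130 + 0 + 145 = 15 deg
  cos(15 deg) = 0.9659, sin(15 deg) = 0.2588
  joint[3] = (-10.8631, -12.9462) + 10.8 * (0.9659, 0.2588) = (-10.8631 + 10.4320, -12.9462 + 2.7952) = (-0.4311, -10.1509)
End effector: (-0.4311, -10.1509)

Answer: -0.4311 -10.1509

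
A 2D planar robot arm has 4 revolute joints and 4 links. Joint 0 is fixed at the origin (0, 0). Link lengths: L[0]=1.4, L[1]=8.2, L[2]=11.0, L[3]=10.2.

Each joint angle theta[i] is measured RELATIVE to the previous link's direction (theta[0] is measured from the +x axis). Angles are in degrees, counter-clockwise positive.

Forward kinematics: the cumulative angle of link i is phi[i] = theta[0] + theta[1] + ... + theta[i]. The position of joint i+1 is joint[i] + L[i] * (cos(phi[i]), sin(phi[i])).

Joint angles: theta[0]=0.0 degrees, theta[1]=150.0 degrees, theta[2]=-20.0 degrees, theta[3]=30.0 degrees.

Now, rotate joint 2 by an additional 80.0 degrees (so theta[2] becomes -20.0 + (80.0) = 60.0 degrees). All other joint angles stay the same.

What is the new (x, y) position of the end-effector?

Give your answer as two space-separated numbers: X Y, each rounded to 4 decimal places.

joint[0] = (0.0000, 0.0000)  (base)
link 0: phi[0] = 0 = 0 deg
  cos(0 deg) = 1.0000, sin(0 deg) = 0.0000
  joint[1] = (0.0000, 0.0000) + 1.4 * (1.0000, 0.0000) = (0.0000 + 1.4000, 0.0000 + 0.0000) = (1.4000, 0.0000)
link 1: phi[1] = 0 + 150 = 150 deg
  cos(150 deg) = -0.8660, sin(150 deg) = 0.5000
  joint[2] = (1.4000, 0.0000) + 8.2 * (-0.8660, 0.5000) = (1.4000 + -7.1014, 0.0000 + 4.1000) = (-5.7014, 4.1000)
link 2: phi[2] = 0 + 150 + 60 = 210 deg
  cos(210 deg) = -0.8660, sin(210 deg) = -0.5000
  joint[3] = (-5.7014, 4.1000) + 11 * (-0.8660, -0.5000) = (-5.7014 + -9.5263, 4.1000 + -5.5000) = (-15.2277, -1.4000)
link 3: phi[3] = 0 + 150 + 60 + 30 = 240 deg
  cos(240 deg) = -0.5000, sin(240 deg) = -0.8660
  joint[4] = (-15.2277, -1.4000) + 10.2 * (-0.5000, -0.8660) = (-15.2277 + -5.1000, -1.4000 + -8.8335) = (-20.3277, -10.2335)
End effector: (-20.3277, -10.2335)

Answer: -20.3277 -10.2335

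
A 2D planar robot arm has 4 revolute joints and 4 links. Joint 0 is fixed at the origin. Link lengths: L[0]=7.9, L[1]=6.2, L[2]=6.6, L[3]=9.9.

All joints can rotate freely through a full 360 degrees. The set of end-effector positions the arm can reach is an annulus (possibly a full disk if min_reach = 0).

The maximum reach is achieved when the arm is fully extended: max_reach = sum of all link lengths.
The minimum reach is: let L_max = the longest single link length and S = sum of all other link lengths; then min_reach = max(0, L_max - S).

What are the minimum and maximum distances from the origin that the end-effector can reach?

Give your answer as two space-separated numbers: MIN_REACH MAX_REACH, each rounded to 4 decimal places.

Answer: 0.0000 30.6000

Derivation:
Link lengths: [7.9, 6.2, 6.6, 9.9]
max_reach = 7.9 + 6.2 + 6.6 + 9.9 = 30.6
L_max = max([7.9, 6.2, 6.6, 9.9]) = 9.9
S (sum of others) = 30.6 - 9.9 = 20.7
min_reach = max(0, 9.9 - 20.7) = max(0, -10.8) = 0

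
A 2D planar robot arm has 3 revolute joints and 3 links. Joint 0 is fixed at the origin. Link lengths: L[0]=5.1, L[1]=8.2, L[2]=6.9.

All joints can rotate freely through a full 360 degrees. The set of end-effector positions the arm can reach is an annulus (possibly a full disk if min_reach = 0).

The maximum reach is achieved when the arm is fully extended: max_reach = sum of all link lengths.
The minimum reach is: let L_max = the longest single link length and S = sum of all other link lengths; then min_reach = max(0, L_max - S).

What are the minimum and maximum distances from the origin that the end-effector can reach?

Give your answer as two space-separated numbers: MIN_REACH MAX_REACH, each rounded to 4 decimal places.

Answer: 0.0000 20.2000

Derivation:
Link lengths: [5.1, 8.2, 6.9]
max_reach = 5.1 + 8.2 + 6.9 = 20.2
L_max = max([5.1, 8.2, 6.9]) = 8.2
S (sum of others) = 20.2 - 8.2 = 12
min_reach = max(0, 8.2 - 12) = max(0, -3.8) = 0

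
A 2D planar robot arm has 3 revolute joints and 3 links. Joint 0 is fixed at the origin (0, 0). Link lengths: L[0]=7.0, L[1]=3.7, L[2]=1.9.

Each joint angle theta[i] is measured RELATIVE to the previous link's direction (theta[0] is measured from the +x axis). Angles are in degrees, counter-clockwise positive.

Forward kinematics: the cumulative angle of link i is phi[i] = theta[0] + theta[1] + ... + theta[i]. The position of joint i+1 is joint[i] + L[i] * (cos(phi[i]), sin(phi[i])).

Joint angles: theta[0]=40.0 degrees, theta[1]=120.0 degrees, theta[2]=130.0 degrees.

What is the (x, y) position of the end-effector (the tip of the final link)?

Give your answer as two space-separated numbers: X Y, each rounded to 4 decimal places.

Answer: 2.5353 3.9796

Derivation:
joint[0] = (0.0000, 0.0000)  (base)
link 0: phi[0] = 40 = 40 deg
  cos(40 deg) = 0.7660, sin(40 deg) = 0.6428
  joint[1] = (0.0000, 0.0000) + 7 * (0.7660, 0.6428) = (0.0000 + 5.3623, 0.0000 + 4.4995) = (5.3623, 4.4995)
link 1: phi[1] = 40 + 120 = 160 deg
  cos(160 deg) = -0.9397, sin(160 deg) = 0.3420
  joint[2] = (5.3623, 4.4995) + 3.7 * (-0.9397, 0.3420) = (5.3623 + -3.4769, 4.4995 + 1.2655) = (1.8854, 5.7650)
link 2: phi[2] = 40 + 120 + 130 = 290 deg
  cos(290 deg) = 0.3420, sin(290 deg) = -0.9397
  joint[3] = (1.8854, 5.7650) + 1.9 * (0.3420, -0.9397) = (1.8854 + 0.6498, 5.7650 + -1.7854) = (2.5353, 3.9796)
End effector: (2.5353, 3.9796)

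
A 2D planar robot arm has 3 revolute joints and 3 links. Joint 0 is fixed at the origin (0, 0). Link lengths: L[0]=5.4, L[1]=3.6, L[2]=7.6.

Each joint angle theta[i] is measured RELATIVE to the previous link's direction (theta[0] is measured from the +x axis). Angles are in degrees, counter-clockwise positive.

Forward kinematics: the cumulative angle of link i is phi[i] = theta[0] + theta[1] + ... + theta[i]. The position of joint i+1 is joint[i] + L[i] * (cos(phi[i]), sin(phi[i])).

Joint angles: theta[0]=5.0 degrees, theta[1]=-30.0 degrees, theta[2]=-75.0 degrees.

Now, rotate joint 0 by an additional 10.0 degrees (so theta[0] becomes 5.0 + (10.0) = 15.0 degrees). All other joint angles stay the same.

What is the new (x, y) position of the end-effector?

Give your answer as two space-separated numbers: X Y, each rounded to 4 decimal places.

joint[0] = (0.0000, 0.0000)  (base)
link 0: phi[0] = 15 = 15 deg
  cos(15 deg) = 0.9659, sin(15 deg) = 0.2588
  joint[1] = (0.0000, 0.0000) + 5.4 * (0.9659, 0.2588) = (0.0000 + 5.2160, 0.0000 + 1.3976) = (5.2160, 1.3976)
link 1: phi[1] = 15 + -30 = -15 deg
  cos(-15 deg) = 0.9659, sin(-15 deg) = -0.2588
  joint[2] = (5.2160, 1.3976) + 3.6 * (0.9659, -0.2588) = (5.2160 + 3.4773, 1.3976 + -0.9317) = (8.6933, 0.4659)
link 2: phi[2] = 15 + -30 + -75 = -90 deg
  cos(-90 deg) = 0.0000, sin(-90 deg) = -1.0000
  joint[3] = (8.6933, 0.4659) + 7.6 * (0.0000, -1.0000) = (8.6933 + 0.0000, 0.4659 + -7.6000) = (8.6933, -7.1341)
End effector: (8.6933, -7.1341)

Answer: 8.6933 -7.1341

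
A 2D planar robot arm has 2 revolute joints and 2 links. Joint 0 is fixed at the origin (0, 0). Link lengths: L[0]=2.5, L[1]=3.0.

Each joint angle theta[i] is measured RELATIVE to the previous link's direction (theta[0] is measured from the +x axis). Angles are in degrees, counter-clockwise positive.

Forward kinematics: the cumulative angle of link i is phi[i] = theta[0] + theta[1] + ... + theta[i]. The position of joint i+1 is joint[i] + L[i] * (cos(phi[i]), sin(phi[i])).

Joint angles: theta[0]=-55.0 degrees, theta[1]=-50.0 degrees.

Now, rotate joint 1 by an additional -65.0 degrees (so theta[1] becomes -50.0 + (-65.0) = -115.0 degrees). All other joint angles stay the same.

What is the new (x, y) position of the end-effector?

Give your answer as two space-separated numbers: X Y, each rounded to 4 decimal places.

Answer: -1.5205 -2.5688

Derivation:
joint[0] = (0.0000, 0.0000)  (base)
link 0: phi[0] = -55 = -55 deg
  cos(-55 deg) = 0.5736, sin(-55 deg) = -0.8192
  joint[1] = (0.0000, 0.0000) + 2.5 * (0.5736, -0.8192) = (0.0000 + 1.4339, 0.0000 + -2.0479) = (1.4339, -2.0479)
link 1: phi[1] = -55 + -115 = -170 deg
  cos(-170 deg) = -0.9848, sin(-170 deg) = -0.1736
  joint[2] = (1.4339, -2.0479) + 3 * (-0.9848, -0.1736) = (1.4339 + -2.9544, -2.0479 + -0.5209) = (-1.5205, -2.5688)
End effector: (-1.5205, -2.5688)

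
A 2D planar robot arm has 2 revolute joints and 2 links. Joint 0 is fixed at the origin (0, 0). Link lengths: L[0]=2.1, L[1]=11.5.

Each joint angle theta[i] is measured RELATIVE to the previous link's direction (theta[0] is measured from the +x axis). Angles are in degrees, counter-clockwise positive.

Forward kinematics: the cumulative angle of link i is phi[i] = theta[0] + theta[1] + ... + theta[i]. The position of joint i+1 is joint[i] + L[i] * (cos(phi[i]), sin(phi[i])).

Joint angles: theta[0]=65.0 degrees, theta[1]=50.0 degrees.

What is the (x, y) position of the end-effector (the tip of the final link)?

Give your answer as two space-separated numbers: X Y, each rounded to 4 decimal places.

Answer: -3.9726 12.3258

Derivation:
joint[0] = (0.0000, 0.0000)  (base)
link 0: phi[0] = 65 = 65 deg
  cos(65 deg) = 0.4226, sin(65 deg) = 0.9063
  joint[1] = (0.0000, 0.0000) + 2.1 * (0.4226, 0.9063) = (0.0000 + 0.8875, 0.0000 + 1.9032) = (0.8875, 1.9032)
link 1: phi[1] = 65 + 50 = 115 deg
  cos(115 deg) = -0.4226, sin(115 deg) = 0.9063
  joint[2] = (0.8875, 1.9032) + 11.5 * (-0.4226, 0.9063) = (0.8875 + -4.8601, 1.9032 + 10.4225) = (-3.9726, 12.3258)
End effector: (-3.9726, 12.3258)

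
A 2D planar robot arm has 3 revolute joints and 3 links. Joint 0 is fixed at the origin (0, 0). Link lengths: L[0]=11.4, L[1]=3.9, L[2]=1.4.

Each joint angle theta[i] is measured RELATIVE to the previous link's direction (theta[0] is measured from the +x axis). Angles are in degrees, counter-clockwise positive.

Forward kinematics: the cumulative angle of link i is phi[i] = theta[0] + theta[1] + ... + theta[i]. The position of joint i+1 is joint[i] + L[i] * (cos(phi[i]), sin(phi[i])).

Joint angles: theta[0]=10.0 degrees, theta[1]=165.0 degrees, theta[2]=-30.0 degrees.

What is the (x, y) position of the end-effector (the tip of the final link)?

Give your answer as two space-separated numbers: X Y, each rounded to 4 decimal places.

Answer: 6.1948 3.1225

Derivation:
joint[0] = (0.0000, 0.0000)  (base)
link 0: phi[0] = 10 = 10 deg
  cos(10 deg) = 0.9848, sin(10 deg) = 0.1736
  joint[1] = (0.0000, 0.0000) + 11.4 * (0.9848, 0.1736) = (0.0000 + 11.2268, 0.0000 + 1.9796) = (11.2268, 1.9796)
link 1: phi[1] = 10 + 165 = 175 deg
  cos(175 deg) = -0.9962, sin(175 deg) = 0.0872
  joint[2] = (11.2268, 1.9796) + 3.9 * (-0.9962, 0.0872) = (11.2268 + -3.8852, 1.9796 + 0.3399) = (7.3416, 2.3195)
link 2: phi[2] = 10 + 165 + -30 = 145 deg
  cos(145 deg) = -0.8192, sin(145 deg) = 0.5736
  joint[3] = (7.3416, 2.3195) + 1.4 * (-0.8192, 0.5736) = (7.3416 + -1.1468, 2.3195 + 0.8030) = (6.1948, 3.1225)
End effector: (6.1948, 3.1225)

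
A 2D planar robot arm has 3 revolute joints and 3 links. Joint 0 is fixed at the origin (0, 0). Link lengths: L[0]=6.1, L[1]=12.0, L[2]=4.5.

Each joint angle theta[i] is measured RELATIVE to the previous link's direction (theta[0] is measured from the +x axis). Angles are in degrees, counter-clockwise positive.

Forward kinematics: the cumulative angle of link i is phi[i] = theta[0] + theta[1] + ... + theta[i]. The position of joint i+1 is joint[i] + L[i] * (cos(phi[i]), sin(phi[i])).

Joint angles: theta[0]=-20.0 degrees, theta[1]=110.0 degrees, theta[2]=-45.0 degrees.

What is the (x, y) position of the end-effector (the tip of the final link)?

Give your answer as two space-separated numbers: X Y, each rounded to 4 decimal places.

joint[0] = (0.0000, 0.0000)  (base)
link 0: phi[0] = -20 = -20 deg
  cos(-20 deg) = 0.9397, sin(-20 deg) = -0.3420
  joint[1] = (0.0000, 0.0000) + 6.1 * (0.9397, -0.3420) = (0.0000 + 5.7321, 0.0000 + -2.0863) = (5.7321, -2.0863)
link 1: phi[1] = -20 + 110 = 90 deg
  cos(90 deg) = 0.0000, sin(90 deg) = 1.0000
  joint[2] = (5.7321, -2.0863) + 12 * (0.0000, 1.0000) = (5.7321 + 0.0000, -2.0863 + 12.0000) = (5.7321, 9.9137)
link 2: phi[2] = -20 + 110 + -45 = 45 deg
  cos(45 deg) = 0.7071, sin(45 deg) = 0.7071
  joint[3] = (5.7321, 9.9137) + 4.5 * (0.7071, 0.7071) = (5.7321 + 3.1820, 9.9137 + 3.1820) = (8.9141, 13.0957)
End effector: (8.9141, 13.0957)

Answer: 8.9141 13.0957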